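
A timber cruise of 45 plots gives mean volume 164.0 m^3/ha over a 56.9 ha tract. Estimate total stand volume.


Formula: Total Volume = Mean Volume per ha * Total Area
Total Volume = 164.0 m^3/ha * 56.9 ha
Total Volume = 9332 m^3

9332


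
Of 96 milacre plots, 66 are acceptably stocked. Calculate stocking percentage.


Formula: Stocking % = stocked plots / total plots * 100
Stocking = 66 / 96 * 100
Stocking = 0.6875 * 100 = 68.8%

68.8


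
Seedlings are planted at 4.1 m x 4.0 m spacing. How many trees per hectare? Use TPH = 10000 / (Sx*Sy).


Formula: TPH = 10000 m^2/ha / (spacing_x * spacing_y)
Area per tree = 4.1 m * 4.0 m = 16.4 m^2
TPH = 10000 / 16.4 = 610 trees/ha

610


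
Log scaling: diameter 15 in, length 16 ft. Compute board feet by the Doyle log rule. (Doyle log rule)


Doyle: BF = (D - 4)^2 * L / 16
Adjusted diameter = 15 - 4 = 11 in
(D-4)^2 = 11^2 = 121
BF = 121 * 16 / 16 = 121 BF

121


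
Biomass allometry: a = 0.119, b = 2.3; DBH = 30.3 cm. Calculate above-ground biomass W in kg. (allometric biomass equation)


Formula: W = a * DBH^b  (allometric power law)
DBH^b = 30.3^2.3 = 2554.5714
W = 0.119 * 2554.5714 = 304.0 kg

304.0


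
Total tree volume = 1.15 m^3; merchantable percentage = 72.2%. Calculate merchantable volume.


Formula: MV = V_total * (merchantable_pct / 100)
Merchantable fraction = 72.2% / 100 = 0.722
MV = 1.15 m^3 * 0.722 = 0.83 m^3

0.83


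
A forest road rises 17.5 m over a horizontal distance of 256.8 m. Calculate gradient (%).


Formula: Gradient = rise / run * 100
Gradient = 17.5 / 256.8 * 100 = 6.8%

6.8


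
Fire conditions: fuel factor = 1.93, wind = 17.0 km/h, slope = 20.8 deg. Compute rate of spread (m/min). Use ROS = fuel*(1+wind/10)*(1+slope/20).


Formula: ROS = fuel * (1 + wind/10) * (1 + slope/20)
Wind factor = 1 + 17.0/10 = 2.7
Slope factor = 1 + 20.8/20 = 2.04
ROS = 1.93 * 2.7 * 2.04 = 10.63 m/min

10.63


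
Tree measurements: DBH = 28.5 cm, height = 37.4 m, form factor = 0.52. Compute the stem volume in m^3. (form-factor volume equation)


Formula: V = pi * (DBH/200)^2 * H * ff
Radius = DBH/200 = 28.5/200 = 0.1425 m
Radius^2 = 0.1425^2 = 0.02030625 m^2
V = pi * 0.02030625 * 37.4 * 0.52
V = 1.241 m^3

1.241


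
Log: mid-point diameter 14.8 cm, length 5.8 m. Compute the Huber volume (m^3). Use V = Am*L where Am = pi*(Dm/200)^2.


Huber: V = Am * L,  Am = pi*(Dm/200)^2
Am = pi*(14.8/200)^2 = 0.017203 m^2
V = 0.017203*5.8 = 0.0998 m^3

0.0998


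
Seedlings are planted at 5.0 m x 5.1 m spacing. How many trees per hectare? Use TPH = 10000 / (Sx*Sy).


Formula: TPH = 10000 m^2/ha / (spacing_x * spacing_y)
Area per tree = 5.0 m * 5.1 m = 25.5 m^2
TPH = 10000 / 25.5 = 392 trees/ha

392


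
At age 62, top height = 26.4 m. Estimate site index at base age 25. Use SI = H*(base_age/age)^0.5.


Formula: SI = H_dom * (base_age / age)^0.5
Age ratio = 25 / 62 = 0.40323
sqrt(age_ratio) = 0.635
SI = 26.4 * 0.635 = 16.8 m

16.8


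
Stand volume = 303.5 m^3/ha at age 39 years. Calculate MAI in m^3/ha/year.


Formula: MAI = Total Volume / Stand Age
MAI = 303.5 m^3/ha / 39 years
MAI = 7.78 m^3/ha/year

7.78


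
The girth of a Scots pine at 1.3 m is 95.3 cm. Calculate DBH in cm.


Formula: DBH = C / pi
DBH = 95.3 / pi
pi = 3.14159...
DBH = 30.3 cm

30.3


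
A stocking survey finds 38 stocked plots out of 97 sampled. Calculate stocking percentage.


Formula: Stocking % = stocked plots / total plots * 100
Stocking = 38 / 97 * 100
Stocking = 0.3918 * 100 = 39.2%

39.2


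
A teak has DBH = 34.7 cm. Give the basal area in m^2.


Formula: BA = pi * (DBH/2)^2 / 10000  (cm^2 to m^2)
Radius = DBH/2 = 34.7/2 = 17.35 cm
BA = pi * 17.35^2 / 10000
   = 945.6901 cm^2 / 10000
   = 0.0946 m^2

0.0946


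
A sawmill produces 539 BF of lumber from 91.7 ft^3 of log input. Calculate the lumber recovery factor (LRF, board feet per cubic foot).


Formula: LRF = Lumber Output (BF) / Log Input (ft^3)
LRF = 539 BF / 91.7 ft^3
LRF = 5.88 BF/ft^3

5.88


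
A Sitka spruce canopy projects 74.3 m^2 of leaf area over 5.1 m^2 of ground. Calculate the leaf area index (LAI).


Formula: LAI = total leaf area / ground area  (dimensionless)
LAI = 74.3 m^2 / 5.1 m^2
LAI = 14.57

14.57


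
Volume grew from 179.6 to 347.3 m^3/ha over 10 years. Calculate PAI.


Formula: PAI = (V_T2 - V_T1) / (T2 - T1)
Volume increment = 347.3 - 179.6 = 167.7 m^3/ha
PAI = 167.7 / 10 = 16.77 m^3/ha/year

16.77


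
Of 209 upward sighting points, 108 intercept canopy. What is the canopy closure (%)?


Formula: Canopy closure = covered points / total points * 100
Closure = 108 / 209 * 100
Closure = 0.5167 * 100 = 51.7%

51.7


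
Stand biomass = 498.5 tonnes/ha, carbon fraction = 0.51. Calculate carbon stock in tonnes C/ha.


Formula: Carbon Stock = Biomass * Carbon Fraction
C = 498.5 t/ha * 0.51
C = 254.2 t C/ha

254.2


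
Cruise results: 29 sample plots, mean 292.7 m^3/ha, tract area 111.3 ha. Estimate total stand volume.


Formula: Total Volume = Mean Volume per ha * Total Area
Total Volume = 292.7 m^3/ha * 111.3 ha
Total Volume = 32578 m^3

32578


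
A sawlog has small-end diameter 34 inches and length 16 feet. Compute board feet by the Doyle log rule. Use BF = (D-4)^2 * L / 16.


Doyle: BF = (D - 4)^2 * L / 16
Adjusted diameter = 34 - 4 = 30 in
(D-4)^2 = 30^2 = 900
BF = 900 * 16 / 16 = 900 BF

900


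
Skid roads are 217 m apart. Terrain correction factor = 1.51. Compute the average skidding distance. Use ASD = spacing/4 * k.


Formula: ASD = (spacing / 4) * correction
Uncorrected distance = spacing / 4 = 217 / 4 = 54.25 m
ASD = 54.25 * 1.51 = 82 m

82


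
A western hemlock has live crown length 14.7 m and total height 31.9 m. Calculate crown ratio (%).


Formula: Crown Ratio = (Crown Length / Total Height) * 100
CR = (14.7 m / 31.9 m) * 100
CR = 0.4608 * 100 = 46.1%

46.1


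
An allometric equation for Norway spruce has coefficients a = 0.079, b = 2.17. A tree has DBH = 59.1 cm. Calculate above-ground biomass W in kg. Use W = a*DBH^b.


Formula: W = a * DBH^b  (allometric power law)
DBH^b = 59.1^2.17 = 6987.8703
W = 0.079 * 6987.8703 = 552.0 kg

552.0


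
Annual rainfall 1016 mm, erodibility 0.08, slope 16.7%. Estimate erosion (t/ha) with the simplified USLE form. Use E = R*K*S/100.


Formula: E = R * K * S / 100  (simplified USLE)
R * K = 1016 * 0.08 = 81.28
E = 81.28 * 16.7 / 100 = 13.57 t/ha

13.57


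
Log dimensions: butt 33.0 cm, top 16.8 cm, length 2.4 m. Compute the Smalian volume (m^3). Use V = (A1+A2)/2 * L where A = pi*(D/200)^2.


Smalian: V = (A1 + A2)/2 * L,  A = pi*(D/200)^2
A1 = pi*(33.0/200)^2 = 0.08553 m^2
A2 = pi*(16.8/200)^2 = 0.022167 m^2
V = (0.08553+0.022167)/2*2.4 = 0.1292 m^3

0.1292


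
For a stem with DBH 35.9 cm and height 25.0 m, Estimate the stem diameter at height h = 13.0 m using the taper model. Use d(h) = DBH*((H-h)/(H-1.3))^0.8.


Taper: d(h) = DBH * ((H - h) / (H - 1.3))^0.8
Numerator = H - h = 25.0 - 13.0 = 12.0 m
Denominator = H - 1.3 = 25.0 - 1.3 = 23.7 m
Ratio = 12.0 / 23.7 = 0.50633
d = 35.9 * 0.50633^0.8 = 20.8 cm

20.8


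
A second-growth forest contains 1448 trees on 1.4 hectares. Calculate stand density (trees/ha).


Formula: Stand Density = N_trees / Area_ha
Density = 1448 trees / 1.4 ha
Density = 1034 trees/ha

1034


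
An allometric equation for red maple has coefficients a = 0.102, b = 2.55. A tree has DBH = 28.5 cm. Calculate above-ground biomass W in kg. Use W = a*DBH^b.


Formula: W = a * DBH^b  (allometric power law)
DBH^b = 28.5^2.55 = 5126.8946
W = 0.102 * 5126.8946 = 522.9 kg

522.9


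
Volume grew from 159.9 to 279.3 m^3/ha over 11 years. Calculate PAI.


Formula: PAI = (V_T2 - V_T1) / (T2 - T1)
Volume increment = 279.3 - 159.9 = 119.4 m^3/ha
PAI = 119.4 / 11 = 10.85 m^3/ha/year

10.85


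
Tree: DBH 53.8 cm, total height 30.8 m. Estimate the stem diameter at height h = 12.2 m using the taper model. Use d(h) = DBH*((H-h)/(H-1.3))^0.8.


Taper: d(h) = DBH * ((H - h) / (H - 1.3))^0.8
Numerator = H - h = 30.8 - 12.2 = 18.6 m
Denominator = H - 1.3 = 30.8 - 1.3 = 29.5 m
Ratio = 18.6 / 29.5 = 0.63051
d = 53.8 * 0.63051^0.8 = 37.2 cm

37.2


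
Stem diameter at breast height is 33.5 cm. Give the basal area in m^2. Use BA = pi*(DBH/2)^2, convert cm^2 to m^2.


Formula: BA = pi * (DBH/2)^2 / 10000  (cm^2 to m^2)
Radius = DBH/2 = 33.5/2 = 16.75 cm
BA = pi * 16.75^2 / 10000
   = 881.4131 cm^2 / 10000
   = 0.0881 m^2

0.0881


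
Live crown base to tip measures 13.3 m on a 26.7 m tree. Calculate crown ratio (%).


Formula: Crown Ratio = (Crown Length / Total Height) * 100
CR = (13.3 m / 26.7 m) * 100
CR = 0.4981 * 100 = 49.8%

49.8


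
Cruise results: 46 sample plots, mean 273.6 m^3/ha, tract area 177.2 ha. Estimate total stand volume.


Formula: Total Volume = Mean Volume per ha * Total Area
Total Volume = 273.6 m^3/ha * 177.2 ha
Total Volume = 48482 m^3

48482


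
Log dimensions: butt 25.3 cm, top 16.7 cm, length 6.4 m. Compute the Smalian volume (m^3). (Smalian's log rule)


Smalian: V = (A1 + A2)/2 * L,  A = pi*(D/200)^2
A1 = pi*(25.3/200)^2 = 0.050273 m^2
A2 = pi*(16.7/200)^2 = 0.021904 m^2
V = (0.050273+0.021904)/2*6.4 = 0.231 m^3

0.231


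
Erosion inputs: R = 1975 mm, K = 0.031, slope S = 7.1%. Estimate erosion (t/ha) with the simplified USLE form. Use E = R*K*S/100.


Formula: E = R * K * S / 100  (simplified USLE)
R * K = 1975 * 0.031 = 61.225
E = 61.225 * 7.1 / 100 = 4.35 t/ha

4.35


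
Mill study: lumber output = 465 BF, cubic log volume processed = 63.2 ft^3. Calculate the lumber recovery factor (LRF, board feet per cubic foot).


Formula: LRF = Lumber Output (BF) / Log Input (ft^3)
LRF = 465 BF / 63.2 ft^3
LRF = 7.36 BF/ft^3

7.36


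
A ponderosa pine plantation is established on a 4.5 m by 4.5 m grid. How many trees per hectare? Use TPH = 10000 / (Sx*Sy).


Formula: TPH = 10000 m^2/ha / (spacing_x * spacing_y)
Area per tree = 4.5 m * 4.5 m = 20.25 m^2
TPH = 10000 / 20.25 = 494 trees/ha

494


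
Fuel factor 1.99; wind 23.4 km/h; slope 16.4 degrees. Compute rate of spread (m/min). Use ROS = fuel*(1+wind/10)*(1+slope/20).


Formula: ROS = fuel * (1 + wind/10) * (1 + slope/20)
Wind factor = 1 + 23.4/10 = 3.34
Slope factor = 1 + 16.4/20 = 1.82
ROS = 1.99 * 3.34 * 1.82 = 12.1 m/min

12.1


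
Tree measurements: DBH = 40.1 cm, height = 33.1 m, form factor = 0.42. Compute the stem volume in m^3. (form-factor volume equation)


Formula: V = pi * (DBH/200)^2 * H * ff
Radius = DBH/200 = 40.1/200 = 0.2005 m
Radius^2 = 0.2005^2 = 0.04020025 m^2
V = pi * 0.04020025 * 33.1 * 0.42
V = 1.756 m^3

1.756


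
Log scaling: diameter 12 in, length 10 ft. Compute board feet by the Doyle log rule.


Doyle: BF = (D - 4)^2 * L / 16
Adjusted diameter = 12 - 4 = 8 in
(D-4)^2 = 8^2 = 64
BF = 64 * 10 / 16 = 40 BF

40


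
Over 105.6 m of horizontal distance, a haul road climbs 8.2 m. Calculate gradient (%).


Formula: Gradient = rise / run * 100
Gradient = 8.2 / 105.6 * 100 = 7.8%

7.8


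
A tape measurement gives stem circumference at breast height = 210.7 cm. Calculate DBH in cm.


Formula: DBH = C / pi
DBH = 210.7 / pi
pi = 3.14159...
DBH = 67.1 cm

67.1


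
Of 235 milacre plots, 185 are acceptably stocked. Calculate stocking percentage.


Formula: Stocking % = stocked plots / total plots * 100
Stocking = 185 / 235 * 100
Stocking = 0.7872 * 100 = 78.7%

78.7


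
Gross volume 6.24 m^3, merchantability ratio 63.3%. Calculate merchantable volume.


Formula: MV = V_total * (merchantable_pct / 100)
Merchantable fraction = 63.3% / 100 = 0.633
MV = 6.24 m^3 * 0.633 = 3.95 m^3

3.95


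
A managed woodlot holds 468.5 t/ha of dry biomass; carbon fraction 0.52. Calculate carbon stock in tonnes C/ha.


Formula: Carbon Stock = Biomass * Carbon Fraction
C = 468.5 t/ha * 0.52
C = 243.6 t C/ha

243.6


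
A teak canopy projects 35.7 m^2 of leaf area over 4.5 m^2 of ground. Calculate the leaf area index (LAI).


Formula: LAI = total leaf area / ground area  (dimensionless)
LAI = 35.7 m^2 / 4.5 m^2
LAI = 7.93

7.93


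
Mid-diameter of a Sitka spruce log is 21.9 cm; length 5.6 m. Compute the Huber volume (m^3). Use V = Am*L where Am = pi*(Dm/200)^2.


Huber: V = Am * L,  Am = pi*(Dm/200)^2
Am = pi*(21.9/200)^2 = 0.037668 m^2
V = 0.037668*5.6 = 0.2109 m^3

0.2109


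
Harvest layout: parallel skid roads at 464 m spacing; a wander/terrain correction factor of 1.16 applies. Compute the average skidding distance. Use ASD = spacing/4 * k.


Formula: ASD = (spacing / 4) * correction
Uncorrected distance = spacing / 4 = 464 / 4 = 116 m
ASD = 116 * 1.16 = 135 m

135


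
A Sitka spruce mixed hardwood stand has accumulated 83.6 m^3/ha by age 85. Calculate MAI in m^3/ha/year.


Formula: MAI = Total Volume / Stand Age
MAI = 83.6 m^3/ha / 85 years
MAI = 0.98 m^3/ha/year

0.98


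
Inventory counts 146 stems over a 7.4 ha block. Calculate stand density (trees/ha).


Formula: Stand Density = N_trees / Area_ha
Density = 146 trees / 7.4 ha
Density = 20 trees/ha

20


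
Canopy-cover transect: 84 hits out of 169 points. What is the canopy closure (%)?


Formula: Canopy closure = covered points / total points * 100
Closure = 84 / 169 * 100
Closure = 0.497 * 100 = 49.7%

49.7


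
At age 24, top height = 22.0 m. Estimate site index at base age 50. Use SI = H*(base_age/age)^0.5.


Formula: SI = H_dom * (base_age / age)^0.5
Age ratio = 50 / 24 = 2.08333
sqrt(age_ratio) = 1.44338
SI = 22.0 * 1.44338 = 31.8 m

31.8


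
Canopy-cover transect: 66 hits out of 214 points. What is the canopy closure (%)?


Formula: Canopy closure = covered points / total points * 100
Closure = 66 / 214 * 100
Closure = 0.3084 * 100 = 30.8%

30.8


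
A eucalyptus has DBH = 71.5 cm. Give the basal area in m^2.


Formula: BA = pi * (DBH/2)^2 / 10000  (cm^2 to m^2)
Radius = DBH/2 = 71.5/2 = 35.75 cm
BA = pi * 35.75^2 / 10000
   = 4015.1518 cm^2 / 10000
   = 0.4015 m^2

0.4015


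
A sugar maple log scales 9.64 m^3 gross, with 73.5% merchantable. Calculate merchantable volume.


Formula: MV = V_total * (merchantable_pct / 100)
Merchantable fraction = 73.5% / 100 = 0.735
MV = 9.64 m^3 * 0.735 = 7.085 m^3

7.085


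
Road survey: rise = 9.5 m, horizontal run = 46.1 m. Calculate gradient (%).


Formula: Gradient = rise / run * 100
Gradient = 9.5 / 46.1 * 100 = 20.6%

20.6


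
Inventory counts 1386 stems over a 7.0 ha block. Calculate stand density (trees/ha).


Formula: Stand Density = N_trees / Area_ha
Density = 1386 trees / 7.0 ha
Density = 198 trees/ha

198


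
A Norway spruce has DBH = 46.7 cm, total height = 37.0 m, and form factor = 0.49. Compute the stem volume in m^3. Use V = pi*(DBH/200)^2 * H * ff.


Formula: V = pi * (DBH/200)^2 * H * ff
Radius = DBH/200 = 46.7/200 = 0.2335 m
Radius^2 = 0.2335^2 = 0.05452225 m^2
V = pi * 0.05452225 * 37.0 * 0.49
V = 3.105 m^3

3.105


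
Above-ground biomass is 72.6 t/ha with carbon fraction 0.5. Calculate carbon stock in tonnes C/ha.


Formula: Carbon Stock = Biomass * Carbon Fraction
C = 72.6 t/ha * 0.5
C = 36.3 t C/ha

36.3


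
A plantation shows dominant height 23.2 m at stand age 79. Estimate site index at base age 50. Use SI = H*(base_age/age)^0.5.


Formula: SI = H_dom * (base_age / age)^0.5
Age ratio = 50 / 79 = 0.63291
sqrt(age_ratio) = 0.79556
SI = 23.2 * 0.79556 = 18.5 m

18.5


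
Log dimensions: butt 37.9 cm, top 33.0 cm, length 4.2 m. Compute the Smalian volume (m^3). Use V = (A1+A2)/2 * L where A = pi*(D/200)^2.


Smalian: V = (A1 + A2)/2 * L,  A = pi*(D/200)^2
A1 = pi*(37.9/200)^2 = 0.112815 m^2
A2 = pi*(33.0/200)^2 = 0.08553 m^2
V = (0.112815+0.08553)/2*4.2 = 0.4165 m^3

0.4165


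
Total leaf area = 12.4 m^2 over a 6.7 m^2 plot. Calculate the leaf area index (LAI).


Formula: LAI = total leaf area / ground area  (dimensionless)
LAI = 12.4 m^2 / 6.7 m^2
LAI = 1.85

1.85


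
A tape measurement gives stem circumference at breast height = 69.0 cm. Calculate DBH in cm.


Formula: DBH = C / pi
DBH = 69.0 / pi
pi = 3.14159...
DBH = 22.0 cm

22.0


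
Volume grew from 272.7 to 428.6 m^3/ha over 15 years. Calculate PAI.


Formula: PAI = (V_T2 - V_T1) / (T2 - T1)
Volume increment = 428.6 - 272.7 = 155.9 m^3/ha
PAI = 155.9 / 15 = 10.39 m^3/ha/year

10.39


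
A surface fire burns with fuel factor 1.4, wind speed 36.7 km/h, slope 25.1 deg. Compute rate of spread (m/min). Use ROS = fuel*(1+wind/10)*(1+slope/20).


Formula: ROS = fuel * (1 + wind/10) * (1 + slope/20)
Wind factor = 1 + 36.7/10 = 4.67
Slope factor = 1 + 25.1/20 = 2.255
ROS = 1.4 * 4.67 * 2.255 = 14.74 m/min

14.74


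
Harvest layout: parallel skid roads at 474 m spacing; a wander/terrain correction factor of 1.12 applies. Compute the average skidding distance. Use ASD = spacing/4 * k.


Formula: ASD = (spacing / 4) * correction
Uncorrected distance = spacing / 4 = 474 / 4 = 118.5 m
ASD = 118.5 * 1.12 = 133 m

133


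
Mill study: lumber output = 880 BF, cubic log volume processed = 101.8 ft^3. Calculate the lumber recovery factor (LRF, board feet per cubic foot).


Formula: LRF = Lumber Output (BF) / Log Input (ft^3)
LRF = 880 BF / 101.8 ft^3
LRF = 8.64 BF/ft^3

8.64


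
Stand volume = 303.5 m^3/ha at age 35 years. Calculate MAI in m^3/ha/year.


Formula: MAI = Total Volume / Stand Age
MAI = 303.5 m^3/ha / 35 years
MAI = 8.67 m^3/ha/year

8.67


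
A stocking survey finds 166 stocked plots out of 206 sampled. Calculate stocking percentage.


Formula: Stocking % = stocked plots / total plots * 100
Stocking = 166 / 206 * 100
Stocking = 0.8058 * 100 = 80.6%

80.6


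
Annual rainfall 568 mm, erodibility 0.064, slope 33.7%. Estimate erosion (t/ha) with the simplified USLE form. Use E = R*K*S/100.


Formula: E = R * K * S / 100  (simplified USLE)
R * K = 568 * 0.064 = 36.352
E = 36.352 * 33.7 / 100 = 12.25 t/ha

12.25


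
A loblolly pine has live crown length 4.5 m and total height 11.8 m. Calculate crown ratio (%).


Formula: Crown Ratio = (Crown Length / Total Height) * 100
CR = (4.5 m / 11.8 m) * 100
CR = 0.3814 * 100 = 38.1%

38.1


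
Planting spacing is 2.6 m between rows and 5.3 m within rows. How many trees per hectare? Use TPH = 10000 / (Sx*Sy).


Formula: TPH = 10000 m^2/ha / (spacing_x * spacing_y)
Area per tree = 2.6 m * 5.3 m = 13.78 m^2
TPH = 10000 / 13.78 = 726 trees/ha

726


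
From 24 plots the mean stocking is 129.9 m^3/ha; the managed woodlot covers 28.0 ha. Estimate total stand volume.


Formula: Total Volume = Mean Volume per ha * Total Area
Total Volume = 129.9 m^3/ha * 28.0 ha
Total Volume = 3637 m^3

3637


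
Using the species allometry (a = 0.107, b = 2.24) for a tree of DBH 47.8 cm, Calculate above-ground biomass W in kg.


Formula: W = a * DBH^b  (allometric power law)
DBH^b = 47.8^2.24 = 5779.8756
W = 0.107 * 5779.8756 = 618.4 kg

618.4


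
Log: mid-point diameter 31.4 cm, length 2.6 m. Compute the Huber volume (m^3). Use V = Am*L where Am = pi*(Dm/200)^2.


Huber: V = Am * L,  Am = pi*(Dm/200)^2
Am = pi*(31.4/200)^2 = 0.077437 m^2
V = 0.077437*2.6 = 0.2013 m^3

0.2013


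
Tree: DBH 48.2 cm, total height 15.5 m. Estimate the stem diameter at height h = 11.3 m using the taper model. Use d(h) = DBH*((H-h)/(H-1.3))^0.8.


Taper: d(h) = DBH * ((H - h) / (H - 1.3))^0.8
Numerator = H - h = 15.5 - 11.3 = 4.2 m
Denominator = H - 1.3 = 15.5 - 1.3 = 14.2 m
Ratio = 4.2 / 14.2 = 0.29577
d = 48.2 * 0.29577^0.8 = 18.2 cm

18.2


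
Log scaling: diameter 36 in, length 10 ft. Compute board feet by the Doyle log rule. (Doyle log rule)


Doyle: BF = (D - 4)^2 * L / 16
Adjusted diameter = 36 - 4 = 32 in
(D-4)^2 = 32^2 = 1024
BF = 1024 * 10 / 16 = 640 BF

640


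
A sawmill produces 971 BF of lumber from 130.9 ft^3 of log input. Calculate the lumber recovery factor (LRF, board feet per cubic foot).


Formula: LRF = Lumber Output (BF) / Log Input (ft^3)
LRF = 971 BF / 130.9 ft^3
LRF = 7.42 BF/ft^3

7.42


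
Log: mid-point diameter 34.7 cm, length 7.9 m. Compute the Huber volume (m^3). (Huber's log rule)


Huber: V = Am * L,  Am = pi*(Dm/200)^2
Am = pi*(34.7/200)^2 = 0.094569 m^2
V = 0.094569*7.9 = 0.7471 m^3

0.7471


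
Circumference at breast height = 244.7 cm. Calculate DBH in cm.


Formula: DBH = C / pi
DBH = 244.7 / pi
pi = 3.14159...
DBH = 77.9 cm

77.9


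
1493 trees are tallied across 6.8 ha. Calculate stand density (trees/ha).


Formula: Stand Density = N_trees / Area_ha
Density = 1493 trees / 6.8 ha
Density = 220 trees/ha

220


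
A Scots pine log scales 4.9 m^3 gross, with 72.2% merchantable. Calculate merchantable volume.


Formula: MV = V_total * (merchantable_pct / 100)
Merchantable fraction = 72.2% / 100 = 0.722
MV = 4.9 m^3 * 0.722 = 3.538 m^3

3.538


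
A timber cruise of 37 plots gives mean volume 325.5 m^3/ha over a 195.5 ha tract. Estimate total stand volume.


Formula: Total Volume = Mean Volume per ha * Total Area
Total Volume = 325.5 m^3/ha * 195.5 ha
Total Volume = 63635 m^3

63635


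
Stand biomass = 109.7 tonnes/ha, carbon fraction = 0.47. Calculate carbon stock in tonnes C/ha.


Formula: Carbon Stock = Biomass * Carbon Fraction
C = 109.7 t/ha * 0.47
C = 51.6 t C/ha

51.6


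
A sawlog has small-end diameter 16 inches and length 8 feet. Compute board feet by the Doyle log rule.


Doyle: BF = (D - 4)^2 * L / 16
Adjusted diameter = 16 - 4 = 12 in
(D-4)^2 = 12^2 = 144
BF = 144 * 8 / 16 = 72 BF

72


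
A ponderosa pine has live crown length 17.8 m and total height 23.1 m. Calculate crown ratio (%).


Formula: Crown Ratio = (Crown Length / Total Height) * 100
CR = (17.8 m / 23.1 m) * 100
CR = 0.7706 * 100 = 77.1%

77.1


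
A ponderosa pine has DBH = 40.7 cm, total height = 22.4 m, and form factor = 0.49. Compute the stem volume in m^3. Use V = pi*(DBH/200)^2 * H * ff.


Formula: V = pi * (DBH/200)^2 * H * ff
Radius = DBH/200 = 40.7/200 = 0.2035 m
Radius^2 = 0.2035^2 = 0.04141225 m^2
V = pi * 0.04141225 * 22.4 * 0.49
V = 1.428 m^3

1.428


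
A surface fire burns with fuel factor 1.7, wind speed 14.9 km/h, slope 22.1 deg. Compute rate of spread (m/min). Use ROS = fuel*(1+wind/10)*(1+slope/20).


Formula: ROS = fuel * (1 + wind/10) * (1 + slope/20)
Wind factor = 1 + 14.9/10 = 2.49
Slope factor = 1 + 22.1/20 = 2.105
ROS = 1.7 * 2.49 * 2.105 = 8.91 m/min

8.91


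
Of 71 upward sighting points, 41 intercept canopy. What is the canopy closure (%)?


Formula: Canopy closure = covered points / total points * 100
Closure = 41 / 71 * 100
Closure = 0.5775 * 100 = 57.7%

57.7


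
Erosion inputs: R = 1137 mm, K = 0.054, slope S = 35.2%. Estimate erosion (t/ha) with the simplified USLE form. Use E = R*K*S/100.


Formula: E = R * K * S / 100  (simplified USLE)
R * K = 1137 * 0.054 = 61.398
E = 61.398 * 35.2 / 100 = 21.61 t/ha

21.61


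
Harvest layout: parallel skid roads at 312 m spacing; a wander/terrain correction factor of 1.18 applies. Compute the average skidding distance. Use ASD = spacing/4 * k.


Formula: ASD = (spacing / 4) * correction
Uncorrected distance = spacing / 4 = 312 / 4 = 78 m
ASD = 78 * 1.18 = 92 m

92


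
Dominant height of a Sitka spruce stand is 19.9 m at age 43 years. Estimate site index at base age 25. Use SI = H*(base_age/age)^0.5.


Formula: SI = H_dom * (base_age / age)^0.5
Age ratio = 25 / 43 = 0.5814
sqrt(age_ratio) = 0.76249
SI = 19.9 * 0.76249 = 15.2 m

15.2


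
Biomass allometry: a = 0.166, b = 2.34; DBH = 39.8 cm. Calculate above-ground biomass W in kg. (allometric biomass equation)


Formula: W = a * DBH^b  (allometric power law)
DBH^b = 39.8^2.34 = 5542.764
W = 0.166 * 5542.764 = 920.1 kg

920.1


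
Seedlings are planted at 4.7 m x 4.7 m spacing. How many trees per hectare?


Formula: TPH = 10000 m^2/ha / (spacing_x * spacing_y)
Area per tree = 4.7 m * 4.7 m = 22.09 m^2
TPH = 10000 / 22.09 = 453 trees/ha

453


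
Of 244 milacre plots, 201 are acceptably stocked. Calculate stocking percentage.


Formula: Stocking % = stocked plots / total plots * 100
Stocking = 201 / 244 * 100
Stocking = 0.8238 * 100 = 82.4%

82.4


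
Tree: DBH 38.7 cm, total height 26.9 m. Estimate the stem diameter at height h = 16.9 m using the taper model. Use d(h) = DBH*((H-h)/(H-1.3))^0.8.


Taper: d(h) = DBH * ((H - h) / (H - 1.3))^0.8
Numerator = H - h = 26.9 - 16.9 = 10.0 m
Denominator = H - 1.3 = 26.9 - 1.3 = 25.6 m
Ratio = 10.0 / 25.6 = 0.39062
d = 38.7 * 0.39062^0.8 = 18.2 cm

18.2


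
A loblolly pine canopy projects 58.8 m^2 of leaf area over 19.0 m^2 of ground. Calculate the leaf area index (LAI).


Formula: LAI = total leaf area / ground area  (dimensionless)
LAI = 58.8 m^2 / 19.0 m^2
LAI = 3.09

3.09


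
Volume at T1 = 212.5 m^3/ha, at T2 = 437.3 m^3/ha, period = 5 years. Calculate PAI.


Formula: PAI = (V_T2 - V_T1) / (T2 - T1)
Volume increment = 437.3 - 212.5 = 224.8 m^3/ha
PAI = 224.8 / 5 = 44.96 m^3/ha/year

44.96


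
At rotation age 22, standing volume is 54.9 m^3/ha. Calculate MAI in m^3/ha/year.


Formula: MAI = Total Volume / Stand Age
MAI = 54.9 m^3/ha / 22 years
MAI = 2.5 m^3/ha/year

2.5


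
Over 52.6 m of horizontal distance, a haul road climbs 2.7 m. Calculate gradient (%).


Formula: Gradient = rise / run * 100
Gradient = 2.7 / 52.6 * 100 = 5.1%

5.1


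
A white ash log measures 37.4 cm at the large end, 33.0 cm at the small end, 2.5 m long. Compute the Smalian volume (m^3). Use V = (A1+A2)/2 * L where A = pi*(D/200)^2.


Smalian: V = (A1 + A2)/2 * L,  A = pi*(D/200)^2
A1 = pi*(37.4/200)^2 = 0.109858 m^2
A2 = pi*(33.0/200)^2 = 0.08553 m^2
V = (0.109858+0.08553)/2*2.5 = 0.2442 m^3

0.2442


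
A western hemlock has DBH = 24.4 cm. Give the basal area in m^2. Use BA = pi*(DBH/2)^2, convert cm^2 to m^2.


Formula: BA = pi * (DBH/2)^2 / 10000  (cm^2 to m^2)
Radius = DBH/2 = 24.4/2 = 12.2 cm
BA = pi * 12.2^2 / 10000
   = 467.5947 cm^2 / 10000
   = 0.0468 m^2

0.0468


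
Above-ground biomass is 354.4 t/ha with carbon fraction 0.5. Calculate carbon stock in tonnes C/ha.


Formula: Carbon Stock = Biomass * Carbon Fraction
C = 354.4 t/ha * 0.5
C = 177.2 t C/ha

177.2


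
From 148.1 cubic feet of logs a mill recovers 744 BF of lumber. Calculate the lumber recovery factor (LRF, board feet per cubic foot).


Formula: LRF = Lumber Output (BF) / Log Input (ft^3)
LRF = 744 BF / 148.1 ft^3
LRF = 5.02 BF/ft^3

5.02


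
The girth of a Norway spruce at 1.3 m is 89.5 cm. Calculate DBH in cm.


Formula: DBH = C / pi
DBH = 89.5 / pi
pi = 3.14159...
DBH = 28.5 cm

28.5


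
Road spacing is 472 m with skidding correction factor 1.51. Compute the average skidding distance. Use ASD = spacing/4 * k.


Formula: ASD = (spacing / 4) * correction
Uncorrected distance = spacing / 4 = 472 / 4 = 118 m
ASD = 118 * 1.51 = 178 m

178


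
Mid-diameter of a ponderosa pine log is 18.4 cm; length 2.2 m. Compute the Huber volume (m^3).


Huber: V = Am * L,  Am = pi*(Dm/200)^2
Am = pi*(18.4/200)^2 = 0.02659 m^2
V = 0.02659*2.2 = 0.0585 m^3

0.0585


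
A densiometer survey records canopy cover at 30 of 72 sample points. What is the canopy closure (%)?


Formula: Canopy closure = covered points / total points * 100
Closure = 30 / 72 * 100
Closure = 0.4167 * 100 = 41.7%

41.7


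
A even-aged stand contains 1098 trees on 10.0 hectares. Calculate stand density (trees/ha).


Formula: Stand Density = N_trees / Area_ha
Density = 1098 trees / 10.0 ha
Density = 110 trees/ha

110


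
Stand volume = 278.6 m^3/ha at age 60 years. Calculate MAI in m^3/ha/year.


Formula: MAI = Total Volume / Stand Age
MAI = 278.6 m^3/ha / 60 years
MAI = 4.64 m^3/ha/year

4.64


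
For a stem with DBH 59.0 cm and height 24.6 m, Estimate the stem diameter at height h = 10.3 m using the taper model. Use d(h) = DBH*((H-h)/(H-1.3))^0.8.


Taper: d(h) = DBH * ((H - h) / (H - 1.3))^0.8
Numerator = H - h = 24.6 - 10.3 = 14.3 m
Denominator = H - 1.3 = 24.6 - 1.3 = 23.3 m
Ratio = 14.3 / 23.3 = 0.61373
d = 59.0 * 0.61373^0.8 = 39.9 cm

39.9


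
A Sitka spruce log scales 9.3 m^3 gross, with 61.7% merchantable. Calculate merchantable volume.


Formula: MV = V_total * (merchantable_pct / 100)
Merchantable fraction = 61.7% / 100 = 0.617
MV = 9.3 m^3 * 0.617 = 5.738 m^3

5.738


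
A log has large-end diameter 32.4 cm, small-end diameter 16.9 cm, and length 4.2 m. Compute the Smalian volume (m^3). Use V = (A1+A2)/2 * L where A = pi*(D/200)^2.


Smalian: V = (A1 + A2)/2 * L,  A = pi*(D/200)^2
A1 = pi*(32.4/200)^2 = 0.082448 m^2
A2 = pi*(16.9/200)^2 = 0.022432 m^2
V = (0.082448+0.022432)/2*4.2 = 0.2202 m^3

0.2202


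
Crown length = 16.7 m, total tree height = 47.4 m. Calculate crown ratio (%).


Formula: Crown Ratio = (Crown Length / Total Height) * 100
CR = (16.7 m / 47.4 m) * 100
CR = 0.3523 * 100 = 35.2%

35.2


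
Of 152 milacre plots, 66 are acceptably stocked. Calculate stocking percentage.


Formula: Stocking % = stocked plots / total plots * 100
Stocking = 66 / 152 * 100
Stocking = 0.4342 * 100 = 43.4%

43.4


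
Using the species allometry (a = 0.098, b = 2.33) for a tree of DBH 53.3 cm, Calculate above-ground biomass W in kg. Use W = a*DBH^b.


Formula: W = a * DBH^b  (allometric power law)
DBH^b = 53.3^2.33 = 10550.5329
W = 0.098 * 10550.5329 = 1034.0 kg

1034.0


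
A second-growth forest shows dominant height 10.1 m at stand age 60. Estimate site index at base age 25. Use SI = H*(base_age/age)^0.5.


Formula: SI = H_dom * (base_age / age)^0.5
Age ratio = 25 / 60 = 0.41667
sqrt(age_ratio) = 0.6455
SI = 10.1 * 0.6455 = 6.5 m

6.5


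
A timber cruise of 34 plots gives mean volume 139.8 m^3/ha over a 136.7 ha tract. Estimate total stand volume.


Formula: Total Volume = Mean Volume per ha * Total Area
Total Volume = 139.8 m^3/ha * 136.7 ha
Total Volume = 19111 m^3

19111


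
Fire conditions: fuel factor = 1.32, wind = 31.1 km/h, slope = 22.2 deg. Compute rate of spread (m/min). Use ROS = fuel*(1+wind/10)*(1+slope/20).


Formula: ROS = fuel * (1 + wind/10) * (1 + slope/20)
Wind factor = 1 + 31.1/10 = 4.11
Slope factor = 1 + 22.2/20 = 2.11
ROS = 1.32 * 4.11 * 2.11 = 11.45 m/min

11.45


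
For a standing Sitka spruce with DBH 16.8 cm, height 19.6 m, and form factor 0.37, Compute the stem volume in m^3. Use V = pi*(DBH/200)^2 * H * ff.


Formula: V = pi * (DBH/200)^2 * H * ff
Radius = DBH/200 = 16.8/200 = 0.084 m
Radius^2 = 0.084^2 = 0.007056 m^2
V = pi * 0.007056 * 19.6 * 0.37
V = 0.161 m^3

0.161


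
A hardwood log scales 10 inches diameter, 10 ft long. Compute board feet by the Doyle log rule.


Doyle: BF = (D - 4)^2 * L / 16
Adjusted diameter = 10 - 4 = 6 in
(D-4)^2 = 6^2 = 36
BF = 36 * 10 / 16 = 23 BF

23


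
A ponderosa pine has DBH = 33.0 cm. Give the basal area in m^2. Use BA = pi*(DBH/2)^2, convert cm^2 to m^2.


Formula: BA = pi * (DBH/2)^2 / 10000  (cm^2 to m^2)
Radius = DBH/2 = 33.0/2 = 16.5 cm
BA = pi * 16.5^2 / 10000
   = 855.2986 cm^2 / 10000
   = 0.0855 m^2

0.0855


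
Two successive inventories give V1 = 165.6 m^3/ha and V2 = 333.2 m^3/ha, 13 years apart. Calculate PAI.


Formula: PAI = (V_T2 - V_T1) / (T2 - T1)
Volume increment = 333.2 - 165.6 = 167.6 m^3/ha
PAI = 167.6 / 13 = 12.89 m^3/ha/year

12.89


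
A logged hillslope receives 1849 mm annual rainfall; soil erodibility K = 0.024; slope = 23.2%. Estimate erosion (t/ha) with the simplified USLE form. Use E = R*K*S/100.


Formula: E = R * K * S / 100  (simplified USLE)
R * K = 1849 * 0.024 = 44.376
E = 44.376 * 23.2 / 100 = 10.3 t/ha

10.3


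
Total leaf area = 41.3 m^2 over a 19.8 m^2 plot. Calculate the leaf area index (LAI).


Formula: LAI = total leaf area / ground area  (dimensionless)
LAI = 41.3 m^2 / 19.8 m^2
LAI = 2.09

2.09


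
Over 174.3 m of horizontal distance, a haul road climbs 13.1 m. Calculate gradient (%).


Formula: Gradient = rise / run * 100
Gradient = 13.1 / 174.3 * 100 = 7.5%

7.5


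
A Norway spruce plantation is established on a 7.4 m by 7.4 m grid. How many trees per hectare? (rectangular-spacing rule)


Formula: TPH = 10000 m^2/ha / (spacing_x * spacing_y)
Area per tree = 7.4 m * 7.4 m = 54.76 m^2
TPH = 10000 / 54.76 = 183 trees/ha

183


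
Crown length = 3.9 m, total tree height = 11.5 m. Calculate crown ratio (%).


Formula: Crown Ratio = (Crown Length / Total Height) * 100
CR = (3.9 m / 11.5 m) * 100
CR = 0.3391 * 100 = 33.9%

33.9


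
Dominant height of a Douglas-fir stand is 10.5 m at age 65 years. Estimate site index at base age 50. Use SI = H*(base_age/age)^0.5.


Formula: SI = H_dom * (base_age / age)^0.5
Age ratio = 50 / 65 = 0.76923
sqrt(age_ratio) = 0.87706
SI = 10.5 * 0.87706 = 9.2 m

9.2


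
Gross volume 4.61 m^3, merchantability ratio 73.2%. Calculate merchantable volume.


Formula: MV = V_total * (merchantable_pct / 100)
Merchantable fraction = 73.2% / 100 = 0.732
MV = 4.61 m^3 * 0.732 = 3.375 m^3

3.375


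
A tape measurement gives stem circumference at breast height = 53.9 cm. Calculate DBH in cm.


Formula: DBH = C / pi
DBH = 53.9 / pi
pi = 3.14159...
DBH = 17.2 cm

17.2


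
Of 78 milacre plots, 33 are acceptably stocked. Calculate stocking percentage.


Formula: Stocking % = stocked plots / total plots * 100
Stocking = 33 / 78 * 100
Stocking = 0.4231 * 100 = 42.3%

42.3


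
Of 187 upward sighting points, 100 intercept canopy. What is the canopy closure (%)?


Formula: Canopy closure = covered points / total points * 100
Closure = 100 / 187 * 100
Closure = 0.5348 * 100 = 53.5%

53.5


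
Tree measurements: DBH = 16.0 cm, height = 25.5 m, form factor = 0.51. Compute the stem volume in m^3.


Formula: V = pi * (DBH/200)^2 * H * ff
Radius = DBH/200 = 16.0/200 = 0.08 m
Radius^2 = 0.08^2 = 0.0064 m^2
V = pi * 0.0064 * 25.5 * 0.51
V = 0.261 m^3

0.261


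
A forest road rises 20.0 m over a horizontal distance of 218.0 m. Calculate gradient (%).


Formula: Gradient = rise / run * 100
Gradient = 20.0 / 218.0 * 100 = 9.2%

9.2


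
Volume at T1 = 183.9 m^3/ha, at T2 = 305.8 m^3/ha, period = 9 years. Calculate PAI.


Formula: PAI = (V_T2 - V_T1) / (T2 - T1)
Volume increment = 305.8 - 183.9 = 121.9 m^3/ha
PAI = 121.9 / 9 = 13.54 m^3/ha/year

13.54


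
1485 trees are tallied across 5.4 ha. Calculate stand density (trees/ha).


Formula: Stand Density = N_trees / Area_ha
Density = 1485 trees / 5.4 ha
Density = 275 trees/ha

275


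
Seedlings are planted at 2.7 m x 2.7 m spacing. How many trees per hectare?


Formula: TPH = 10000 m^2/ha / (spacing_x * spacing_y)
Area per tree = 2.7 m * 2.7 m = 7.29 m^2
TPH = 10000 / 7.29 = 1372 trees/ha

1372


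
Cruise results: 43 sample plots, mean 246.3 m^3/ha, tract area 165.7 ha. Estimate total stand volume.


Formula: Total Volume = Mean Volume per ha * Total Area
Total Volume = 246.3 m^3/ha * 165.7 ha
Total Volume = 40812 m^3

40812


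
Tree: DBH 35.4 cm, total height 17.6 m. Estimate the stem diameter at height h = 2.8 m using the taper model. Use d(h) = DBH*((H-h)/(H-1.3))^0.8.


Taper: d(h) = DBH * ((H - h) / (H - 1.3))^0.8
Numerator = H - h = 17.6 - 2.8 = 14.8 m
Denominator = H - 1.3 = 17.6 - 1.3 = 16.3 m
Ratio = 14.8 / 16.3 = 0.90798
d = 35.4 * 0.90798^0.8 = 32.8 cm

32.8


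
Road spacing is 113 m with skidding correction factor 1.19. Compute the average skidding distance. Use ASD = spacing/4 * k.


Formula: ASD = (spacing / 4) * correction
Uncorrected distance = spacing / 4 = 113 / 4 = 28.25 m
ASD = 28.25 * 1.19 = 34 m

34


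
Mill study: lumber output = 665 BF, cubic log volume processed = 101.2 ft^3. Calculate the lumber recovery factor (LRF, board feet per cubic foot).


Formula: LRF = Lumber Output (BF) / Log Input (ft^3)
LRF = 665 BF / 101.2 ft^3
LRF = 6.57 BF/ft^3

6.57


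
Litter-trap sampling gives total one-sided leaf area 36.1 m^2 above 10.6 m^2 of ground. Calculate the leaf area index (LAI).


Formula: LAI = total leaf area / ground area  (dimensionless)
LAI = 36.1 m^2 / 10.6 m^2
LAI = 3.41

3.41


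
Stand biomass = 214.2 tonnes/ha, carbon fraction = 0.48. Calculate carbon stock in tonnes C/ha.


Formula: Carbon Stock = Biomass * Carbon Fraction
C = 214.2 t/ha * 0.48
C = 102.8 t C/ha

102.8


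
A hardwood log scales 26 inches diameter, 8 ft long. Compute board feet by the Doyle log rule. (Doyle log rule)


Doyle: BF = (D - 4)^2 * L / 16
Adjusted diameter = 26 - 4 = 22 in
(D-4)^2 = 22^2 = 484
BF = 484 * 8 / 16 = 242 BF

242


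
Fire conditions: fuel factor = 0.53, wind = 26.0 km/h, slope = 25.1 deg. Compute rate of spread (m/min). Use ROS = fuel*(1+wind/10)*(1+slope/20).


Formula: ROS = fuel * (1 + wind/10) * (1 + slope/20)
Wind factor = 1 + 26.0/10 = 3.6
Slope factor = 1 + 25.1/20 = 2.255
ROS = 0.53 * 3.6 * 2.255 = 4.3 m/min

4.3


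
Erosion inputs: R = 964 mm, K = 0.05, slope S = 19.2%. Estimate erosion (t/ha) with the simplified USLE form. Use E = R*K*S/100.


Formula: E = R * K * S / 100  (simplified USLE)
R * K = 964 * 0.05 = 48.2
E = 48.2 * 19.2 / 100 = 9.25 t/ha

9.25


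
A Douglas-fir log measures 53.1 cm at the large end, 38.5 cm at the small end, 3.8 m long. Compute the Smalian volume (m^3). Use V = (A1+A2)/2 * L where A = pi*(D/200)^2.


Smalian: V = (A1 + A2)/2 * L,  A = pi*(D/200)^2
A1 = pi*(53.1/200)^2 = 0.221452 m^2
A2 = pi*(38.5/200)^2 = 0.116416 m^2
V = (0.221452+0.116416)/2*3.8 = 0.6419 m^3

0.6419


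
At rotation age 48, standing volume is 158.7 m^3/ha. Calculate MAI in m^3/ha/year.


Formula: MAI = Total Volume / Stand Age
MAI = 158.7 m^3/ha / 48 years
MAI = 3.31 m^3/ha/year

3.31


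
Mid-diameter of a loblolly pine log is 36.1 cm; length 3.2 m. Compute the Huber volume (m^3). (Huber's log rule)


Huber: V = Am * L,  Am = pi*(Dm/200)^2
Am = pi*(36.1/200)^2 = 0.102354 m^2
V = 0.102354*3.2 = 0.3275 m^3

0.3275


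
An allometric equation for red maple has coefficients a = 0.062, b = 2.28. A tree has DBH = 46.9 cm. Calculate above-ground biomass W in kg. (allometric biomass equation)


Formula: W = a * DBH^b  (allometric power law)
DBH^b = 46.9^2.28 = 6460.6183
W = 0.062 * 6460.6183 = 400.6 kg

400.6


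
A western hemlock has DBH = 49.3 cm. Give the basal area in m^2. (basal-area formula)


Formula: BA = pi * (DBH/2)^2 / 10000  (cm^2 to m^2)
Radius = DBH/2 = 49.3/2 = 24.65 cm
BA = pi * 24.65^2 / 10000
   = 1908.9024 cm^2 / 10000
   = 0.1909 m^2

0.1909


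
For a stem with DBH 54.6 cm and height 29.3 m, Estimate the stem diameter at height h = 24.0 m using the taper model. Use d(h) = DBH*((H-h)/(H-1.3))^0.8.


Taper: d(h) = DBH * ((H - h) / (H - 1.3))^0.8
Numerator = H - h = 29.3 - 24.0 = 5.3 m
Denominator = H - 1.3 = 29.3 - 1.3 = 28.0 m
Ratio = 5.3 / 28.0 = 0.18929
d = 54.6 * 0.18929^0.8 = 14.4 cm

14.4


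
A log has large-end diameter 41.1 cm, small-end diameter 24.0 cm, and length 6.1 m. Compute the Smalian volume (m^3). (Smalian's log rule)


Smalian: V = (A1 + A2)/2 * L,  A = pi*(D/200)^2
A1 = pi*(41.1/200)^2 = 0.13267 m^2
A2 = pi*(24.0/200)^2 = 0.045239 m^2
V = (0.13267+0.045239)/2*6.1 = 0.5426 m^3

0.5426


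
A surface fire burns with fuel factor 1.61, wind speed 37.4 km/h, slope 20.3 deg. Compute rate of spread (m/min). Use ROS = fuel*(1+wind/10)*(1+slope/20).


Formula: ROS = fuel * (1 + wind/10) * (1 + slope/20)
Wind factor = 1 + 37.4/10 = 4.74
Slope factor = 1 + 20.3/20 = 2.015
ROS = 1.61 * 4.74 * 2.015 = 15.38 m/min

15.38


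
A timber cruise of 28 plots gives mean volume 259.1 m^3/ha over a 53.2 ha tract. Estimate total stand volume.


Formula: Total Volume = Mean Volume per ha * Total Area
Total Volume = 259.1 m^3/ha * 53.2 ha
Total Volume = 13784 m^3

13784


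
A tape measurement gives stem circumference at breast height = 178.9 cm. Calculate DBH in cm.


Formula: DBH = C / pi
DBH = 178.9 / pi
pi = 3.14159...
DBH = 56.9 cm

56.9
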